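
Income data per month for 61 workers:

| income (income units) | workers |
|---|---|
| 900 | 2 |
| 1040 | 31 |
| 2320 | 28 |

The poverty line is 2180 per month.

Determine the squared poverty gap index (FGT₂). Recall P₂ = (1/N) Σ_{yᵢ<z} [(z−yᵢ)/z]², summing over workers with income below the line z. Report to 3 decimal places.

Below the line: 2×900, 31×1040 (q = 33 of N = 61).
Normalized shortfalls: (2180−900)/2180 = 0.5872 (×2); (2180−1040)/2180 = 0.5229 (×31).
Squared: 0.3448 (×2); 0.2735 (×31).
Sum = 9.166821; P₂ = 9.166821 / 61 = 0.150.

0.150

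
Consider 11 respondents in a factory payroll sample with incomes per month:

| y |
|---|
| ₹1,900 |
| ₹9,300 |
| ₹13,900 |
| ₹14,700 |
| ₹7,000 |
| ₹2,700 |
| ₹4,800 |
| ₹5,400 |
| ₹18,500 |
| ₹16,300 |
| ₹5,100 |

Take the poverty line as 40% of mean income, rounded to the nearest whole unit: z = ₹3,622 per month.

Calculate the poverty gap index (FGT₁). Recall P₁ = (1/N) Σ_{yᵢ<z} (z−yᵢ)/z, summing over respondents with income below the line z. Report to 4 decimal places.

Below the line: ₹1,900, ₹2,700 (q = 2 of N = 11).
Relative gaps: (3622−1900)/3622 = 0.4754; (3622−2700)/3622 = 0.2546.
Σ = 0.729983. Dividing by the full population N = 11 gives P₁ = 0.0664.

0.0664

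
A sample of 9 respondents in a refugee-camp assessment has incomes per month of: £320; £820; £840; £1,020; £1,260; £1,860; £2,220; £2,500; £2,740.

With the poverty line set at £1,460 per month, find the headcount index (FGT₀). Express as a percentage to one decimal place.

5 of the 9 respondents have income below £1,460.
H = 5/9 = 55.6%.

55.6%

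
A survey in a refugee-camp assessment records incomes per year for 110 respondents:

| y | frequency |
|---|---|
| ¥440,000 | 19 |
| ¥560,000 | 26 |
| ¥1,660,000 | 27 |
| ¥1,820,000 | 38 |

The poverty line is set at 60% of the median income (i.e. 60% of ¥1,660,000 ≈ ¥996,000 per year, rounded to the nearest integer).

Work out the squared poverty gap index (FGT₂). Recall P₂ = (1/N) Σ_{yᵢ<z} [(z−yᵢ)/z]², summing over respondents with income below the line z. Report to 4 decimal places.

0.0991

Below the line: 19×¥440,000, 26×¥560,000 (q = 45 of N = 110).
Gap ratios (z−y)/z: (996000−440000)/996000 = 0.5582 (×19); (996000−560000)/996000 = 0.4378 (×26).
Squared: 0.3116 (×19); 0.1916 (×26).
Sum = 10.903131; P₂ = 10.903131 / 110 = 0.0991.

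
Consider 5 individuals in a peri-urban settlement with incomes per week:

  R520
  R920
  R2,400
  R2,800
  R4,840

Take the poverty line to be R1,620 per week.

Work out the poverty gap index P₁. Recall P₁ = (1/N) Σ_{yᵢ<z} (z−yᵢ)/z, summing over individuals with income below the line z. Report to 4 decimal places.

Poor units: R520, R920 (q = 2 of N = 5).
Shortfall ratios: (1620−520)/1620 = 0.6790; (1620−920)/1620 = 0.4321.
Σ = 1.111111. Dividing by the full population N = 5 gives P₁ = 0.2222.

0.2222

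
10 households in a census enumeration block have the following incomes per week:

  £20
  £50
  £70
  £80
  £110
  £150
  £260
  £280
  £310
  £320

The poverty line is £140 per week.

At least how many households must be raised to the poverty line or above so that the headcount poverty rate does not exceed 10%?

4

5 of the 10 households are poor, so H = 5/10 = 0.500.
A headcount ratio of at most 10% allows at most ⌊0.10 × 10⌋ = 1 poor households.
So at least 5 − 1 = 4 must be lifted.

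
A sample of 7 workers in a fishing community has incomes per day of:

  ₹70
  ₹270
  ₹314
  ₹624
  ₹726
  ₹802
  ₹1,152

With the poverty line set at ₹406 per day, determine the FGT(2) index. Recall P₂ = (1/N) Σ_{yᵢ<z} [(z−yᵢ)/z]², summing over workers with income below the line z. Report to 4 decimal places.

0.1212

Below z: ₹70, ₹270, ₹314 (q = 3 of N = 7).
Shortfall ratios: (406−70)/406 = 0.8276; (406−270)/406 = 0.3350; (406−314)/406 = 0.2266.
Squared: 0.6849; 0.1122; 0.0513.
Sum = 0.848455; P₂ = 0.848455 / 7 = 0.1212.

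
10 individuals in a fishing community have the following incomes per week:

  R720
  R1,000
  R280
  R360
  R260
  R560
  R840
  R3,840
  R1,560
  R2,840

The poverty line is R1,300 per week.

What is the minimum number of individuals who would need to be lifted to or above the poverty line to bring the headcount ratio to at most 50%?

Currently q = 7 of N = 10 are below the line (H = 0.700).
A headcount ratio of at most 50% allows at most ⌊0.50 × 10⌋ = 5 poor individuals.
So at least 7 − 5 = 2 must be lifted.

2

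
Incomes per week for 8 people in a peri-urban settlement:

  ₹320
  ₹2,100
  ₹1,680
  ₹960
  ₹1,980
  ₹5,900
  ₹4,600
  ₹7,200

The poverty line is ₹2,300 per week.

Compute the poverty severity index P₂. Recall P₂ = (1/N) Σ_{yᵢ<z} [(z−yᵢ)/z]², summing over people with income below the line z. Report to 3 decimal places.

Below the line: ₹320, ₹960, ₹1,680, ₹1,980, ₹2,100 (q = 5 of N = 8).
Gap ratios (z−y)/z: (2300−320)/2300 = 0.8609; (2300−960)/2300 = 0.5826; (2300−1680)/2300 = 0.2696; (2300−1980)/2300 = 0.1391; (2300−2100)/2300 = 0.0870.
Squared: 0.7411; 0.3394; 0.0727; 0.0194; 0.0076.
Sum = 1.180113; P₂ = 1.180113 / 8 = 0.148.

0.148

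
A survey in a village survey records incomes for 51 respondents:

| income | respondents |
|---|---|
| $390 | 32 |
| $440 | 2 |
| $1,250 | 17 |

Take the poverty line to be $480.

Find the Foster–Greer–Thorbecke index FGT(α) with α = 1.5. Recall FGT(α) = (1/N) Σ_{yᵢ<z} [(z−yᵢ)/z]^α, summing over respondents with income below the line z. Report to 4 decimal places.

Incomes under z: 32×$390, 2×$440 (q = 34 of N = 51).
Shortfall ratios: (480−390)/480 = 0.1875 (×32); (480−440)/480 = 0.0833 (×2).
Raised to α = 1.5: 0.08119 (×32); 0.02406 (×2).
Sum = 2.646189; FGT(1.5) = 2.646189 / 51 = 0.0519.

0.0519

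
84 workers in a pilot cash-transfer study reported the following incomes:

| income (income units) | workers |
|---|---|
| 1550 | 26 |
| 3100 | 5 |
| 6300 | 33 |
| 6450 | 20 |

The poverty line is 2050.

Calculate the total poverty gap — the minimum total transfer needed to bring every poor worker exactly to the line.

Below the line: 26×1550 (q = 26 of N = 84).
Individual gaps: 26×(2050−1550) = 13000.
Aggregate gap = 13000.

13000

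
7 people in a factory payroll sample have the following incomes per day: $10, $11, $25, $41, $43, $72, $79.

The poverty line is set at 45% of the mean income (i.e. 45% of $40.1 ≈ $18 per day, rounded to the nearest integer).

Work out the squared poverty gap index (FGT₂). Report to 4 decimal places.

Incomes under z: $10, $11 (q = 2 of N = 7).
Relative gaps: (18−10)/18 = 0.4444; (18−11)/18 = 0.3889.
Squared: 0.1975; 0.1512.
Sum = 0.348765; P₂ = 0.348765 / 7 = 0.0498.

0.0498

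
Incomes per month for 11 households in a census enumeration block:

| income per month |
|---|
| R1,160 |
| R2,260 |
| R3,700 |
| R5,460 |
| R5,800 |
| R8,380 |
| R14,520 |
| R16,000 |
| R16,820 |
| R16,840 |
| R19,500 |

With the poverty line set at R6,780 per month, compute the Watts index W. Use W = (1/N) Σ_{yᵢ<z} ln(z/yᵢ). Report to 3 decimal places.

0.349

Below z: R1,160, R2,260, R3,700, R5,460, R5,800 (q = 5 of N = 11).
Log shortfalls: ln(6780/1160) = 1.7656; ln(6780/2260) = 1.0986; ln(6780/3700) = 0.6056; ln(6780/5460) = 0.2165; ln(6780/5800) = 0.1561.
W = 3.842461 / 11 = 0.349.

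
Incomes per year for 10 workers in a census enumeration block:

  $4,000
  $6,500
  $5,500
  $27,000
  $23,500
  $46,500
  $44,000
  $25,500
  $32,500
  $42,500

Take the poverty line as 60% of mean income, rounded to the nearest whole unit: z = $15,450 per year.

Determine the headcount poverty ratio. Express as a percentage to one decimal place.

3 of the 10 workers have income below $15,450.
H = 3/10 = 30.0%.

30.0%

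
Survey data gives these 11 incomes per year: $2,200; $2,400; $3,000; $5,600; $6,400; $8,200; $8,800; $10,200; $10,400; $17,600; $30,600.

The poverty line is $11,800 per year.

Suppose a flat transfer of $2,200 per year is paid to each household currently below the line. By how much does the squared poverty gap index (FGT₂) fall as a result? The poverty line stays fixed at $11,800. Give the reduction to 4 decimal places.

Before: below the line — $2,200, $2,400, $3,000, $5,600, $6,400, $8,200, $8,800, $10,200, $10,400; squared poverty gap index (FGT₂) = 0.229845.
After the $2,200 transfer: below the line — $4,400, $4,600, $5,200, $7,800, $8,600, $10,400, $11,000; squared poverty gap index (FGT₂) = 0.116868.
Reduction = 0.229845 − 0.116868 = 0.1130.

0.1130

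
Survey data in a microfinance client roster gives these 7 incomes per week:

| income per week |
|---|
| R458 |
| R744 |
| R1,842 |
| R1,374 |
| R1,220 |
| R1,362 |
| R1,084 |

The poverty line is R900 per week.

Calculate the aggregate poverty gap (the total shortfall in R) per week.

R598

Incomes under z: R458, R744 (q = 2 of N = 7).
Individual gaps: 900−458 = 442; 900−744 = 156.
Aggregate gap = R598.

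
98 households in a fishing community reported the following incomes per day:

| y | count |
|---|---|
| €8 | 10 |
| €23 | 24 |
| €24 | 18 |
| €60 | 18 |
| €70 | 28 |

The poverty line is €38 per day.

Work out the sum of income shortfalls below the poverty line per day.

€912

Below z: 10×€8, 24×€23, 18×€24 (q = 52 of N = 98).
Individual gaps: 10×(38−8) = 300; 24×(38−23) = 360; 18×(38−24) = 252.
Aggregate gap = €912.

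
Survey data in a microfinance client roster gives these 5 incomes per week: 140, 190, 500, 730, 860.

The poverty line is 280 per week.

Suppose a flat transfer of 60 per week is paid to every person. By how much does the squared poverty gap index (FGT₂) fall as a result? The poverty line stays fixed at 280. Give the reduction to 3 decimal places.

Before: below the line — 140, 190; squared poverty gap index (FGT₂) = 0.07066.
After the 60 transfer: below the line — 200, 250; squared poverty gap index (FGT₂) = 0.01862.
Reduction = 0.07066 − 0.01862 = 0.052.

0.052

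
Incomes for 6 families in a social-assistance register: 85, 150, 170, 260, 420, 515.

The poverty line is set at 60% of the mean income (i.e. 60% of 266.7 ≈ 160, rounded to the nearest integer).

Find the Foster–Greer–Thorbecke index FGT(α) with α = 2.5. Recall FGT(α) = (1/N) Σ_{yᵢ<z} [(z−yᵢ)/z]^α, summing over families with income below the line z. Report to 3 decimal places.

Poor units: 85, 150 (q = 2 of N = 6).
Relative gaps: (160−85)/160 = 0.4688; (160−150)/160 = 0.0625.
Raised to α = 2.5: 0.15044; 0.00098.
Sum = 0.151413; FGT(2.5) = 0.151413 / 6 = 0.025.

0.025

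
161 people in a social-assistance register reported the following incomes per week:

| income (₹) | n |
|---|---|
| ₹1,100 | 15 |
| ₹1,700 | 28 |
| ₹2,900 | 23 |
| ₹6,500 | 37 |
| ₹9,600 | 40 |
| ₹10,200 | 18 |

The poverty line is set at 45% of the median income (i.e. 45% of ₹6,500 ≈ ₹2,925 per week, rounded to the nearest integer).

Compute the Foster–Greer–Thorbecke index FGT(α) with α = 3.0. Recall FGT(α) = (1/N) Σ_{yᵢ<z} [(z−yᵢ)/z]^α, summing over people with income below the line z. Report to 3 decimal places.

Incomes under z: 15×₹1,100, 28×₹1,700, 23×₹2,900 (q = 66 of N = 161).
Normalized shortfalls: (2925−1100)/2925 = 0.6239 (×15); (2925−1700)/2925 = 0.4188 (×28); (2925−2900)/2925 = 0.0085 (×23).
Raised to α = 3.0: 0.24289 (×15); 0.07346 (×28); 0.00000 (×23).
Sum = 5.700160; FGT(3.0) = 5.700160 / 161 = 0.035.

0.035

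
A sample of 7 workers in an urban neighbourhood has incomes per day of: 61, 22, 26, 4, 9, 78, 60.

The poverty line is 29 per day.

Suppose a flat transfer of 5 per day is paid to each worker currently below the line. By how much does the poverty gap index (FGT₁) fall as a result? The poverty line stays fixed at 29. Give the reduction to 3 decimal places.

0.089

Before: below the line — 4, 9, 22, 26; poverty gap index (FGT₁) = 0.27094.
After the 5 transfer: below the line — 9, 14, 27; poverty gap index (FGT₁) = 0.18227.
Reduction = 0.27094 − 0.18227 = 0.089.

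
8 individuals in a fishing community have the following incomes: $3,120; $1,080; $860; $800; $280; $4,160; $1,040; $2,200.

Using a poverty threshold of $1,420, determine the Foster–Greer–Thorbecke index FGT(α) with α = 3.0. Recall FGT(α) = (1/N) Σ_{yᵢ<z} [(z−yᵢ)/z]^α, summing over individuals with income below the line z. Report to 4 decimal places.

Poor units: $280, $800, $860, $1,040, $1,080 (q = 5 of N = 8).
Shortfall ratios: (1420−280)/1420 = 0.8028; (1420−800)/1420 = 0.4366; (1420−860)/1420 = 0.3944; (1420−1040)/1420 = 0.2676; (1420−1080)/1420 = 0.2394.
Raised to α = 3.0: 0.51743; 0.08324; 0.06133; 0.01916; 0.01373.
Sum = 0.694888; FGT(3.0) = 0.694888 / 8 = 0.0869.

0.0869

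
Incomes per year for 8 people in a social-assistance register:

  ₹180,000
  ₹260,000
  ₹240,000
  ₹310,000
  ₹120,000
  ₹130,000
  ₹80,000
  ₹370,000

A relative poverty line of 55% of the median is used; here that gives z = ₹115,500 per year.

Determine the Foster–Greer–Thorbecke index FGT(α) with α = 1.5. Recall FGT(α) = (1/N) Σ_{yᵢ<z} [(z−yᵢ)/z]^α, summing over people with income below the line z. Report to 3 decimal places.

Poor units: ₹80,000 (q = 1 of N = 8).
Normalized shortfalls: (115500−80000)/115500 = 0.3074.
Raised to α = 1.5: 0.17040.
Sum = 0.170400; FGT(1.5) = 0.170400 / 8 = 0.021.

0.021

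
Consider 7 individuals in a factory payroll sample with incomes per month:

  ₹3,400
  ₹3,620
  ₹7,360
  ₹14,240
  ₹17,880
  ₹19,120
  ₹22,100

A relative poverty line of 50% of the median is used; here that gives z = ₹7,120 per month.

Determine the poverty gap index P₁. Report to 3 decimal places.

0.145

Below the line: ₹3,400, ₹3,620 (q = 2 of N = 7).
Relative gaps: (7120−3400)/7120 = 0.5225; (7120−3620)/7120 = 0.4916.
Sum of shortfalls = 1.014045; P₁ averages over all N: 1.014045 / 7 = 0.145.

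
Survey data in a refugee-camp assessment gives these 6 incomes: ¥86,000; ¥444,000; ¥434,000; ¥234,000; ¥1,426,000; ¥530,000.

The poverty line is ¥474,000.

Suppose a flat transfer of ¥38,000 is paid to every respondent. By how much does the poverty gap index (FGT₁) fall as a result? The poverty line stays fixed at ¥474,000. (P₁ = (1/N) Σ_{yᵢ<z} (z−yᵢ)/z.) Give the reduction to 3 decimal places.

0.051

Before: below the line — ¥86,000, ¥234,000, ¥434,000, ¥444,000; poverty gap index (FGT₁) = 0.24543.
After the ¥38,000 transfer: below the line — ¥124,000, ¥272,000, ¥472,000; poverty gap index (FGT₁) = 0.19480.
Reduction = 0.24543 − 0.19480 = 0.051.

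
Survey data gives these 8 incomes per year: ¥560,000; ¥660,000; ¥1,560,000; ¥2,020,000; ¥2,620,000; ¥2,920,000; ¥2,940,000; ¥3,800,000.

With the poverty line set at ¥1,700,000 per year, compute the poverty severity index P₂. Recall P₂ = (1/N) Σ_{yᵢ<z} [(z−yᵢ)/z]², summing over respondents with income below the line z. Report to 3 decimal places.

0.104

Below z: ¥560,000, ¥660,000, ¥1,560,000 (q = 3 of N = 8).
Relative gaps: (1700000−560000)/1700000 = 0.6706; (1700000−660000)/1700000 = 0.6118; (1700000−1560000)/1700000 = 0.0824.
Squared: 0.4497; 0.3743; 0.0068.
Sum = 0.830727; P₂ = 0.830727 / 8 = 0.104.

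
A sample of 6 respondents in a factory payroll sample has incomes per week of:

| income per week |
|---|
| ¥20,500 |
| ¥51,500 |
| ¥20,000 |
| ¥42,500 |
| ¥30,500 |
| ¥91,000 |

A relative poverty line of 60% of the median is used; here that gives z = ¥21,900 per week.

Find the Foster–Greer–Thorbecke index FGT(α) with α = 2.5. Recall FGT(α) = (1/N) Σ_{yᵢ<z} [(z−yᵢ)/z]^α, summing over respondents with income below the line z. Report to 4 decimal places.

0.0005

Incomes under z: ¥20,000, ¥20,500 (q = 2 of N = 6).
Gap ratios (z−y)/z: (21900−20000)/21900 = 0.0868; (21900−20500)/21900 = 0.0639.
Raised to α = 2.5: 0.00222; 0.00103.
Sum = 0.003250; FGT(2.5) = 0.003250 / 6 = 0.0005.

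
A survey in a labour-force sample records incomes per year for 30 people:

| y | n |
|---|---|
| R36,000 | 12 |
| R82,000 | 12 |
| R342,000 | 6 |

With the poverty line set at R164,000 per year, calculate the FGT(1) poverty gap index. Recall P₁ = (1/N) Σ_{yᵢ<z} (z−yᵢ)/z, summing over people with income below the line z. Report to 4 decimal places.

Below the line: 12×R36,000, 12×R82,000 (q = 24 of N = 30).
Normalized shortfalls: (164000−36000)/164000 = 0.7805 (×12); (164000−82000)/164000 = 0.5000 (×12).
Σ = 15.365854. Dividing by the full population N = 30 gives P₁ = 0.5122.

0.5122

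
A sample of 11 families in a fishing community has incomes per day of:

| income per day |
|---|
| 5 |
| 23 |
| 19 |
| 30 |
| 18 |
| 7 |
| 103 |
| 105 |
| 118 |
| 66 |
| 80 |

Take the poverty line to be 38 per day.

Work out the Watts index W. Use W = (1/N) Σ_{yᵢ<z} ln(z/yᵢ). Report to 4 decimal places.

0.5362

Incomes under z: 5, 7, 18, 19, 23, 30 (q = 6 of N = 11).
Log gaps: ln(38/5) = 2.0281; ln(38/7) = 1.6917; ln(38/18) = 0.7472; ln(38/19) = 0.6931; ln(38/23) = 0.5021; ln(38/30) = 0.2364.
W = 5.898667 / 11 = 0.5362.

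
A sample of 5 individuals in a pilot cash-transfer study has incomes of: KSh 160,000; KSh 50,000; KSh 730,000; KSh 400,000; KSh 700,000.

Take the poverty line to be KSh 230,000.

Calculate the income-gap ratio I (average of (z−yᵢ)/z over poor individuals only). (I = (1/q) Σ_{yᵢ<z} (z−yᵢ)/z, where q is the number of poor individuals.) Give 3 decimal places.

0.543

Poor units: KSh 50,000, KSh 160,000 (q = 2 of N = 5).
Relative gaps: 0.7826, 0.3043; sum = 1.086957.
I averages over the q = 2 poor units only: 1.086957 / 2 = 0.543.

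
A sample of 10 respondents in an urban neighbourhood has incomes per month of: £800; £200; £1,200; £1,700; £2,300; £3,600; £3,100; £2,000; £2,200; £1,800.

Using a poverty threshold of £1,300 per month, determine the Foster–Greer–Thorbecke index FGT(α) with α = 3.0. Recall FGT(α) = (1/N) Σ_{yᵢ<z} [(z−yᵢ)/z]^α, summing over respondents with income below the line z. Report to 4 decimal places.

Below z: £200, £800, £1,200 (q = 3 of N = 10).
Shortfall ratios: (1300−200)/1300 = 0.8462; (1300−800)/1300 = 0.3846; (1300−1200)/1300 = 0.0769.
Raised to α = 3.0: 0.60583; 0.05690; 0.00046.
Sum = 0.663177; FGT(3.0) = 0.663177 / 10 = 0.0663.

0.0663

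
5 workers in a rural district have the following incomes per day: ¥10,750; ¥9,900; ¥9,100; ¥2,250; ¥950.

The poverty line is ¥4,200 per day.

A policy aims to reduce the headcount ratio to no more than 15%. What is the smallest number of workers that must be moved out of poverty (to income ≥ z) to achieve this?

2 of the 5 workers are poor, so H = 2/5 = 0.400.
A headcount ratio of at most 15% allows at most ⌊0.15 × 5⌋ = 0 poor workers.
So at least 2 − 0 = 2 must be lifted.

2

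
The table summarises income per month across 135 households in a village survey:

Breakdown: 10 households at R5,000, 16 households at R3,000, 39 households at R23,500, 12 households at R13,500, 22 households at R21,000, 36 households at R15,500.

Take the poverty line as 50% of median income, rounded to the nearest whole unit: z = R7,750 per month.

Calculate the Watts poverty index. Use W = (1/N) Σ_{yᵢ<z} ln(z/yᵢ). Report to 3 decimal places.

Below the line: 16×R3,000, 10×R5,000 (q = 26 of N = 135).
ln(z/y) terms: ln(7750/3000) = 0.9491 (×16); ln(7750/5000) = 0.4383 (×10).
W = 19.567838 / 135 = 0.145.

0.145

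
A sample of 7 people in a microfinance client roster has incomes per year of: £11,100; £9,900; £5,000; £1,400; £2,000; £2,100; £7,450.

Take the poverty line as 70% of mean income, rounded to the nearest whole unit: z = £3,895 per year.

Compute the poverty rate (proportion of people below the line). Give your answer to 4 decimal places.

3 of the 7 people have income below £3,895.
H = 3/7 = 0.4286.

0.4286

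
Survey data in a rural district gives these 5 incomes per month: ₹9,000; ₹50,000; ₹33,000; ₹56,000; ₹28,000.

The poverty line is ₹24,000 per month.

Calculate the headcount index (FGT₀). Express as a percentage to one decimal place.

1 of the 5 individuals have income below ₹24,000.
H = 1/5 = 20.0%.

20.0%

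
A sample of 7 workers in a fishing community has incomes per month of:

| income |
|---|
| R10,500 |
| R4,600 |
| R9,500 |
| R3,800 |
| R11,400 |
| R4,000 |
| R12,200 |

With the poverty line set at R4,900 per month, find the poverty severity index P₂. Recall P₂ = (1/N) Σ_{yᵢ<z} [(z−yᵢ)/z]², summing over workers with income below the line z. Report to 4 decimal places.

0.0126

Below z: R3,800, R4,000, R4,600 (q = 3 of N = 7).
Relative gaps: (4900−3800)/4900 = 0.2245; (4900−4000)/4900 = 0.1837; (4900−4600)/4900 = 0.0612.
Squared: 0.0504; 0.0337; 0.0037.
Sum = 0.087880; P₂ = 0.087880 / 7 = 0.0126.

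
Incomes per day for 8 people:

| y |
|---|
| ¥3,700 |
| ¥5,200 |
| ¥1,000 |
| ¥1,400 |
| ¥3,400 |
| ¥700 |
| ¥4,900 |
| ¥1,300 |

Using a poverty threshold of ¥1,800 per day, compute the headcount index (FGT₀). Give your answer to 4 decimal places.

0.5000

4 of the 8 people have income below ¥1,800.
H = 4/8 = 0.5000.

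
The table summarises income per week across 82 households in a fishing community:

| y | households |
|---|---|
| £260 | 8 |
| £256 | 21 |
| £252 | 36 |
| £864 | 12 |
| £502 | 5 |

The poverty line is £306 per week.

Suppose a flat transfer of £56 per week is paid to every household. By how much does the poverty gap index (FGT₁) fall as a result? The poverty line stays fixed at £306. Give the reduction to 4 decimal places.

0.1340

Before: below the line — 36×£252, 21×£256, 8×£260; poverty gap index (FGT₁) = 0.133987.
After the £56 transfer: below the line — none; poverty gap index (FGT₁) = 0.000000.
Reduction = 0.133987 − 0.000000 = 0.1340.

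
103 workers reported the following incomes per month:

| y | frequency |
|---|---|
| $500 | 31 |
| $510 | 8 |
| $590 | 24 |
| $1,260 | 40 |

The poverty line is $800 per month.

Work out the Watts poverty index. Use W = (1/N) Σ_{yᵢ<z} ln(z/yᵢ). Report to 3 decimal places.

0.247

Below the line: 31×$500, 8×$510, 24×$590 (q = 63 of N = 103).
Log shortfalls: ln(800/500) = 0.4700 (×31); ln(800/510) = 0.4502 (×8); ln(800/590) = 0.3045 (×24).
W = 25.479461 / 103 = 0.247.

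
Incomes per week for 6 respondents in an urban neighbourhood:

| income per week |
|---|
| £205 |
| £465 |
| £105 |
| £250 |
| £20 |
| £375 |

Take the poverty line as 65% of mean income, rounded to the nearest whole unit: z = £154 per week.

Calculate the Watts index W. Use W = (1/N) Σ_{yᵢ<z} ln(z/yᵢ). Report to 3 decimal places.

0.404

Below z: £20, £105 (q = 2 of N = 6).
Log shortfalls: ln(154/20) = 2.0412; ln(154/105) = 0.3830.
W = 2.424213 / 6 = 0.404.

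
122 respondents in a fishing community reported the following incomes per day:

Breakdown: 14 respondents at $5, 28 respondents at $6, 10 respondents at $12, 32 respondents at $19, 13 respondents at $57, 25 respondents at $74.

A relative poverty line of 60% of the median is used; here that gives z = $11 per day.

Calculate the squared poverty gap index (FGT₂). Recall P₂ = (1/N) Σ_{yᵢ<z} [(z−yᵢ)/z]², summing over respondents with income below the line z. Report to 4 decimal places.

Below z: 14×$5, 28×$6 (q = 42 of N = 122).
Relative gaps: (11−5)/11 = 0.5455 (×14); (11−6)/11 = 0.4545 (×28).
Squared: 0.2975 (×14); 0.2066 (×28).
Sum = 9.950413; P₂ = 9.950413 / 122 = 0.0816.

0.0816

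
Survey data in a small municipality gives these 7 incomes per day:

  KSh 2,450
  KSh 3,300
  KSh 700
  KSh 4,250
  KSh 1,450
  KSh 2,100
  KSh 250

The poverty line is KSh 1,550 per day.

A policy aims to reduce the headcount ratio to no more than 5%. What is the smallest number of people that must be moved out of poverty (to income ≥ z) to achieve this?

3

Currently q = 3 of N = 7 are below the line (H = 0.429).
A headcount ratio of at most 5% allows at most ⌊0.05 × 7⌋ = 0 poor people.
So at least 3 − 0 = 3 must be lifted.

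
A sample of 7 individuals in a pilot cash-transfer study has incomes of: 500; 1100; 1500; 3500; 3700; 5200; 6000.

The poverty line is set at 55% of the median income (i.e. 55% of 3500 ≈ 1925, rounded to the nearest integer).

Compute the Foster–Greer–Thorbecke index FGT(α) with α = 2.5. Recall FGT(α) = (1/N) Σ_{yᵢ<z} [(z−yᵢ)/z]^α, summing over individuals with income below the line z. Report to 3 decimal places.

0.088

Incomes under z: 500, 1100, 1500 (q = 3 of N = 7).
Relative gaps: (1925−500)/1925 = 0.7403; (1925−1100)/1925 = 0.4286; (1925−1500)/1925 = 0.2208.
Raised to α = 2.5: 0.47148; 0.12024; 0.02290.
Sum = 0.614622; FGT(2.5) = 0.614622 / 7 = 0.088.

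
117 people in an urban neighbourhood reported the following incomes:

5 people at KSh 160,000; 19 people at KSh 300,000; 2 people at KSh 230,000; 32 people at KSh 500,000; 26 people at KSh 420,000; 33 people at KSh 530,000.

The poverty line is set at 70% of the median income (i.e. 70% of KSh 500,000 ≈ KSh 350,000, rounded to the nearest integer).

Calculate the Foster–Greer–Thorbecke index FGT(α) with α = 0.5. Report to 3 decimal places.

0.103

Below the line: 5×KSh 160,000, 2×KSh 230,000, 19×KSh 300,000 (q = 26 of N = 117).
Shortfall ratios: (350000−160000)/350000 = 0.5429 (×5); (350000−230000)/350000 = 0.3429 (×2); (350000−300000)/350000 = 0.1429 (×19).
Raised to α = 0.5: 0.73679 (×5); 0.58554 (×2); 0.37796 (×19).
Sum = 12.036347; FGT(0.5) = 12.036347 / 117 = 0.103.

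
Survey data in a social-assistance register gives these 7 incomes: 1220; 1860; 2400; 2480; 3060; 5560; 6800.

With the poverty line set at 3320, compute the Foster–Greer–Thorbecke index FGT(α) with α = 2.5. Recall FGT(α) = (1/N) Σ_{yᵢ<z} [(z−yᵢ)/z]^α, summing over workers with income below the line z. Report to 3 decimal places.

Incomes under z: 1220, 1860, 2400, 2480, 3060 (q = 5 of N = 7).
Relative gaps: (3320−1220)/3320 = 0.6325; (3320−1860)/3320 = 0.4398; (3320−2400)/3320 = 0.2771; (3320−2480)/3320 = 0.2530; (3320−3060)/3320 = 0.0783.
Raised to α = 2.5: 0.31820; 0.12824; 0.04042; 0.03220; 0.00172.
Sum = 0.520785; FGT(2.5) = 0.520785 / 7 = 0.074.

0.074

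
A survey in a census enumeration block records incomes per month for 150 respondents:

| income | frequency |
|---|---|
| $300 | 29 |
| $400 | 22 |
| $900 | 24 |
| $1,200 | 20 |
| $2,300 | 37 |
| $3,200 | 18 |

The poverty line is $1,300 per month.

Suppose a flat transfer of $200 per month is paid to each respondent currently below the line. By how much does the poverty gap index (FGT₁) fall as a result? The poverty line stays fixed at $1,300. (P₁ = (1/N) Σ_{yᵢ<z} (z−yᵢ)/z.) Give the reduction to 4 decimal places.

Before: below the line — 29×$300, 22×$400, 24×$900, 20×$1,200; poverty gap index (FGT₁) = 0.309744.
After the $200 transfer: below the line — 29×$500, 22×$600, 24×$1,100; poverty gap index (FGT₁) = 0.222564.
Reduction = 0.309744 − 0.222564 = 0.0872.

0.0872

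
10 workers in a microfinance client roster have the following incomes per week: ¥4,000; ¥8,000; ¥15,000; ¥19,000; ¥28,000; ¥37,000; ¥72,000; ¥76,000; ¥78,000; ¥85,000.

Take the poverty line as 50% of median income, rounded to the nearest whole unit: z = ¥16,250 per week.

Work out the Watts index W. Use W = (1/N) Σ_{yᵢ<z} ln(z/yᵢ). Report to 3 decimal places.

0.219

Below z: ¥4,000, ¥8,000, ¥15,000 (q = 3 of N = 10).
Log gaps: ln(16250/4000) = 1.4018; ln(16250/8000) = 0.7087; ln(16250/15000) = 0.0800.
W = 2.190493 / 10 = 0.219.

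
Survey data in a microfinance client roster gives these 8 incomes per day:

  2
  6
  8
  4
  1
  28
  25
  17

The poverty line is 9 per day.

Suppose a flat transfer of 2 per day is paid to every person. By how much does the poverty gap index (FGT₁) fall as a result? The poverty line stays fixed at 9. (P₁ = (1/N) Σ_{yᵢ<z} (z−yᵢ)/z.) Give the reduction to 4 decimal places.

0.1250

Before: below the line — 1, 2, 4, 6, 8; poverty gap index (FGT₁) = 0.333333.
After the 2 transfer: below the line — 3, 4, 6, 8; poverty gap index (FGT₁) = 0.208333.
Reduction = 0.333333 − 0.208333 = 0.1250.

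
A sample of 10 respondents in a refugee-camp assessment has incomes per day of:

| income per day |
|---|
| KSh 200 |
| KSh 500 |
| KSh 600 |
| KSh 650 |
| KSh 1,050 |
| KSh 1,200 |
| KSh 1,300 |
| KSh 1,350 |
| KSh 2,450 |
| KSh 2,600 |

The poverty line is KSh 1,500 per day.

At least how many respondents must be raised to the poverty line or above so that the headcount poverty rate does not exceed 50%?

Currently q = 8 of N = 10 are below the line (H = 0.800).
A headcount ratio of at most 50% allows at most ⌊0.50 × 10⌋ = 5 poor respondents.
So at least 8 − 5 = 3 must be lifted.

3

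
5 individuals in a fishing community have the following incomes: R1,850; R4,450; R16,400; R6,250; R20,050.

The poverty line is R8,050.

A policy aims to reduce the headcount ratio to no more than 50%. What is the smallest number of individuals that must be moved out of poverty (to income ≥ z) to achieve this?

Currently q = 3 of N = 5 are below the line (H = 0.600).
A headcount ratio of at most 50% allows at most ⌊0.50 × 5⌋ = 2 poor individuals.
So at least 3 − 2 = 1 must be lifted.

1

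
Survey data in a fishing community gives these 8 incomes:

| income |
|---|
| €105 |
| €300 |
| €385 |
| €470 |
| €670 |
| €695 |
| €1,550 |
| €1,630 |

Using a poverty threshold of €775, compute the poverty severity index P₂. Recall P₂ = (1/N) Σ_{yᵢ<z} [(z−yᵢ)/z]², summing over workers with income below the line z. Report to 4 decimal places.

0.1950

Incomes under z: €105, €300, €385, €470, €670, €695 (q = 6 of N = 8).
Normalized shortfalls: (775−105)/775 = 0.8645; (775−300)/775 = 0.6129; (775−385)/775 = 0.5032; (775−470)/775 = 0.3935; (775−670)/775 = 0.1355; (775−695)/775 = 0.1032.
Squared: 0.7474; 0.3757; 0.2532; 0.1549; 0.0184; 0.0107.
Sum = 1.560166; P₂ = 1.560166 / 8 = 0.1950.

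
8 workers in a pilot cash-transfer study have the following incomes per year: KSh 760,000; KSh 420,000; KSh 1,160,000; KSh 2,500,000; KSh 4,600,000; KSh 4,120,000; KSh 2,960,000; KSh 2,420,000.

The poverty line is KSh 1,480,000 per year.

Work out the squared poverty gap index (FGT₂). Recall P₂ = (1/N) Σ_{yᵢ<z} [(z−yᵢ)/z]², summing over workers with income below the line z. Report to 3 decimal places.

Below the line: KSh 420,000, KSh 760,000, KSh 1,160,000 (q = 3 of N = 8).
Gap ratios (z−y)/z: (1480000−420000)/1480000 = 0.7162; (1480000−760000)/1480000 = 0.4865; (1480000−1160000)/1480000 = 0.2162.
Squared: 0.5130; 0.2367; 0.0467.
Sum = 0.796384; P₂ = 0.796384 / 8 = 0.100.

0.100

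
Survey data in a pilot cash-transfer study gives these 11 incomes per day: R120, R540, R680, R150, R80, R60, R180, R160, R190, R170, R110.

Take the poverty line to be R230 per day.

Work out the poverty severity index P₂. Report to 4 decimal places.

0.1665

Below z: R60, R80, R110, R120, R150, R160, R170, R180, R190 (q = 9 of N = 11).
Relative gaps: (230−60)/230 = 0.7391; (230−80)/230 = 0.6522; (230−110)/230 = 0.5217; (230−120)/230 = 0.4783; (230−150)/230 = 0.3478; (230−160)/230 = 0.3043; (230−170)/230 = 0.2609; (230−180)/230 = 0.2174; (230−190)/230 = 0.1739.
Squared: 0.5463; 0.4253; 0.2722; 0.2287; 0.1210; 0.0926; 0.0681; 0.0473; 0.0302.
Sum = 1.831758; P₂ = 1.831758 / 11 = 0.1665.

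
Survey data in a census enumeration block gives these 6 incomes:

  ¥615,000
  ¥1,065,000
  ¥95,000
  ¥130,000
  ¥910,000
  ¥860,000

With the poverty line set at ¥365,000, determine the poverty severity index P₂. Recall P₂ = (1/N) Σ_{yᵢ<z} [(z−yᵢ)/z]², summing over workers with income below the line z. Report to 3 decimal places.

0.160

Poor units: ¥95,000, ¥130,000 (q = 2 of N = 6).
Gap ratios (z−y)/z: (365000−95000)/365000 = 0.7397; (365000−130000)/365000 = 0.6438.
Squared: 0.5472; 0.4145.
Sum = 0.961719; P₂ = 0.961719 / 6 = 0.160.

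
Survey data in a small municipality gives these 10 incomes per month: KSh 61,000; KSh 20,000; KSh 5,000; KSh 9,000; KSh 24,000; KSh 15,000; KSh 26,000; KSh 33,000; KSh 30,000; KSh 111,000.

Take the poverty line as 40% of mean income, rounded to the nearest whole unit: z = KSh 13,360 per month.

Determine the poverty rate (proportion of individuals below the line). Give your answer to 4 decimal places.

2 of the 10 individuals have income below KSh 13,360.
H = 2/10 = 0.2000.

0.2000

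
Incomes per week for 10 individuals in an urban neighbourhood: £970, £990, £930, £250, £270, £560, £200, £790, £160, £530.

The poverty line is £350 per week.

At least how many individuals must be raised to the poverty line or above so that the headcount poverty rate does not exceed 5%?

Currently q = 4 of N = 10 are below the line (H = 0.400).
A headcount ratio of at most 5% allows at most ⌊0.05 × 10⌋ = 0 poor individuals.
So at least 4 − 0 = 4 must be lifted.

4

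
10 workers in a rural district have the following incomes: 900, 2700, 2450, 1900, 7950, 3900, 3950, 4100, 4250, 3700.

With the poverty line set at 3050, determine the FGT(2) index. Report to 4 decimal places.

0.0691

Below z: 900, 1900, 2450, 2700 (q = 4 of N = 10).
Shortfall ratios: (3050−900)/3050 = 0.7049; (3050−1900)/3050 = 0.3770; (3050−2450)/3050 = 0.1967; (3050−2700)/3050 = 0.1148.
Squared: 0.4969; 0.1422; 0.0387; 0.0132.
Sum = 0.690943; P₂ = 0.690943 / 10 = 0.0691.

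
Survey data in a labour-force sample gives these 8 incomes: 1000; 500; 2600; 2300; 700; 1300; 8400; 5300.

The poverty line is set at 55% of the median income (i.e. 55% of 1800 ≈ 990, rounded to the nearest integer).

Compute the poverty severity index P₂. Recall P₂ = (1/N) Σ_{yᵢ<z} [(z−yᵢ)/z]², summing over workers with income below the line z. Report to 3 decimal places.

Poor units: 500, 700 (q = 2 of N = 8).
Normalized shortfalls: (990−500)/990 = 0.4949; (990−700)/990 = 0.2929.
Squared: 0.2450; 0.0858.
Sum = 0.330783; P₂ = 0.330783 / 8 = 0.041.

0.041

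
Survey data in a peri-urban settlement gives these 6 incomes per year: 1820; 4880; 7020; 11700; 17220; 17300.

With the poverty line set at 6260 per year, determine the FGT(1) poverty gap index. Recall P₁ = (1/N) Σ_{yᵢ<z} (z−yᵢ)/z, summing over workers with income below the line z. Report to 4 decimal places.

Below z: 1820, 4880 (q = 2 of N = 6).
Normalized shortfalls: (6260−1820)/6260 = 0.7093; (6260−4880)/6260 = 0.2204.
Sum of shortfalls = 0.929712; P₁ averages over all N: 0.929712 / 6 = 0.1550.

0.1550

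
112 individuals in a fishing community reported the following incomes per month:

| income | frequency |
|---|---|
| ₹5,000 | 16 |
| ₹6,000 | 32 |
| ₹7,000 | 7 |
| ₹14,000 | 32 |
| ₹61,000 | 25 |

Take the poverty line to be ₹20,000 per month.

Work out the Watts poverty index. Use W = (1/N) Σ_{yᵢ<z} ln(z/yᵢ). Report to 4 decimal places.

Below the line: 16×₹5,000, 32×₹6,000, 7×₹7,000, 32×₹14,000 (q = 87 of N = 112).
Log gaps: ln(20000/5000) = 1.3863 (×16); ln(20000/6000) = 1.2040 (×32); ln(20000/7000) = 1.0498 (×7); ln(20000/14000) = 0.3567 (×32).
W = 79.470193 / 112 = 0.7096.

0.7096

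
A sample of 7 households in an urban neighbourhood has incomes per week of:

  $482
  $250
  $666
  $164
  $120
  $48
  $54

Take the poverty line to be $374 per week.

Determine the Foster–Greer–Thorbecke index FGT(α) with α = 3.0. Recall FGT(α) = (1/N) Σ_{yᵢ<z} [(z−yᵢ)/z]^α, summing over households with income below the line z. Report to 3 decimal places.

Poor units: $48, $54, $120, $164, $250 (q = 5 of N = 7).
Gap ratios (z−y)/z: (374−48)/374 = 0.8717; (374−54)/374 = 0.8556; (374−120)/374 = 0.6791; (374−164)/374 = 0.5615; (374−250)/374 = 0.3316.
Raised to α = 3.0: 0.66227; 0.62638; 0.31325; 0.17703; 0.03645.
Sum = 1.815372; FGT(3.0) = 1.815372 / 7 = 0.259.

0.259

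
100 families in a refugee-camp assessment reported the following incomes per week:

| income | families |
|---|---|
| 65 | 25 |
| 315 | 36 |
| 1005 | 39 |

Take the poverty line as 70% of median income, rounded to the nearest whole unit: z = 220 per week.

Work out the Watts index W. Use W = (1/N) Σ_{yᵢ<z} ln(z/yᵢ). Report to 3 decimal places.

0.305

Below z: 25×65 (q = 25 of N = 100).
Log gaps: ln(220/65) = 1.2192 (×25).
W = 30.481007 / 100 = 0.305.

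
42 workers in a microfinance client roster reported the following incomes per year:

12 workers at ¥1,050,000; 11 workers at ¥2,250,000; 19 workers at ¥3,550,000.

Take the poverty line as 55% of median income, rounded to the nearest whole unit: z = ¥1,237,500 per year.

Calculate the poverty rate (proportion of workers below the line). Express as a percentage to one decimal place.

28.6%

12 of the 42 workers have income below ¥1,237,500.
H = 12/42 = 28.6%.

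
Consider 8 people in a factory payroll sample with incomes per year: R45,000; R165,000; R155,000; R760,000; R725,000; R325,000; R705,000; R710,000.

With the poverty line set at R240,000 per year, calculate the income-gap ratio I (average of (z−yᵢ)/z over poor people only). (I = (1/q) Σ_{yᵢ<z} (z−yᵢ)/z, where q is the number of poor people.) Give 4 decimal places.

Incomes under z: R45,000, R155,000, R165,000 (q = 3 of N = 8).
Shortfall ratios (z−y)/z: 0.8125, 0.3542, 0.3125; sum = 1.479167.
The income-gap ratio divides by q (the poor only): 1.479167 / 3 = 0.4931.

0.4931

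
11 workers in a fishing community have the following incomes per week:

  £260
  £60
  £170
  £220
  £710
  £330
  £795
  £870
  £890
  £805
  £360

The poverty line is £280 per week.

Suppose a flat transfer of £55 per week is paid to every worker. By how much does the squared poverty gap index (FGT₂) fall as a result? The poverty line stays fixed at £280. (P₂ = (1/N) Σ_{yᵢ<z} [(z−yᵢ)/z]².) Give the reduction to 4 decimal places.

Before: below the line — £60, £170, £220, £260; squared poverty gap index (FGT₂) = 0.074791.
After the £55 transfer: below the line — £115, £225, £275; squared poverty gap index (FGT₂) = 0.035106.
Reduction = 0.074791 − 0.035106 = 0.0397.

0.0397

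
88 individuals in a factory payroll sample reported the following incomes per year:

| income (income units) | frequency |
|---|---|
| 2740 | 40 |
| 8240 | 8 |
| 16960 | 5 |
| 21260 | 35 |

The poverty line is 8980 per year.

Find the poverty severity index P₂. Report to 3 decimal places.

0.220

Poor units: 40×2740, 8×8240 (q = 48 of N = 88).
Normalized shortfalls: (8980−2740)/8980 = 0.6949 (×40); (8980−8240)/8980 = 0.0824 (×8).
Squared: 0.4829 (×40); 0.0068 (×8).
Sum = 19.368515; P₂ = 19.368515 / 88 = 0.220.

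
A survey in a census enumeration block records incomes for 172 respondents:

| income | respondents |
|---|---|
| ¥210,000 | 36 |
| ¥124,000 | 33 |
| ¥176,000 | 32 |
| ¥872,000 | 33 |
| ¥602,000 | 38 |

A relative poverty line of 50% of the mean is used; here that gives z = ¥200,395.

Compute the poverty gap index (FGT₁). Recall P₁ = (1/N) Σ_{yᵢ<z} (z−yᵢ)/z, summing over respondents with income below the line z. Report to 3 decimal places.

0.096

Incomes under z: 33×¥124,000, 32×¥176,000 (q = 65 of N = 172).
Shortfall ratios: (200395−124000)/200395 = 0.3812 (×33); (200395−176000)/200395 = 0.1217 (×32).
Σ = 16.475835. Dividing by the full population N = 172 gives P₁ = 0.096.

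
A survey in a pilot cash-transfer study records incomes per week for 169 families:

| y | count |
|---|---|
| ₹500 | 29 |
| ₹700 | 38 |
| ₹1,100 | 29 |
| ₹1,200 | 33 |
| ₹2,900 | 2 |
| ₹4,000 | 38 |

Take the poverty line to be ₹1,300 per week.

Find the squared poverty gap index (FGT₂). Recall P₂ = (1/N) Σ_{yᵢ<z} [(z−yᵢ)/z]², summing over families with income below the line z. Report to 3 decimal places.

0.118

Poor units: 29×₹500, 38×₹700, 29×₹1,100, 33×₹1,200 (q = 129 of N = 169).
Relative gaps: (1300−500)/1300 = 0.6154 (×29); (1300−700)/1300 = 0.4615 (×38); (1300−1100)/1300 = 0.1538 (×29); (1300−1200)/1300 = 0.0769 (×33).
Squared: 0.3787 (×29); 0.2130 (×38); 0.0237 (×29); 0.0059 (×33).
Sum = 19.958580; P₂ = 19.958580 / 169 = 0.118.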